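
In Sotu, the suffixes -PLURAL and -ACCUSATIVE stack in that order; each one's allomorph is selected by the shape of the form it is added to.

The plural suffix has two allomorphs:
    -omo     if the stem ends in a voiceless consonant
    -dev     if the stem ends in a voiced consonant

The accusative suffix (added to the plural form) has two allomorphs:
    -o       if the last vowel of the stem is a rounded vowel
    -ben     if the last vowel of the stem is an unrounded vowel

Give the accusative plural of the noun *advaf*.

advafomoo

*advaf* — final consonant /f/ (voiceless) → -omo → *advafomo*.
The last vowel of the plural form *advafomo* is /o/, which is a rounded vowel, so the accusative suffix is -o, giving *advafomoo*.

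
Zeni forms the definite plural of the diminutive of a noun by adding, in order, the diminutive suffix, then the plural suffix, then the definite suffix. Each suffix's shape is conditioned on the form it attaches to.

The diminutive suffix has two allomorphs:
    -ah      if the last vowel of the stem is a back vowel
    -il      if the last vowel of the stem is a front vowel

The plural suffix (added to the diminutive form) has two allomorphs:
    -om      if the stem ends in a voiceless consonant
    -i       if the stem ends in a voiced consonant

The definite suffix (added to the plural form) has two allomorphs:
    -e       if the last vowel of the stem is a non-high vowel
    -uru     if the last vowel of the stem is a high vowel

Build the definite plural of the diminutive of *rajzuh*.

The last vowel of *rajzuh* is /u/, which is a back vowel, so the diminutive suffix is -ah, giving *rajzuhah*.
The diminutive form *rajzuhah*: final consonant = /h/, voiceless → -om → *rajzuhahom*.
The last vowel of the plural form *rajzuhahom* is /o/, which is a non-high vowel, so the definite suffix is -e, giving *rajzuhahome*.

rajzuhahome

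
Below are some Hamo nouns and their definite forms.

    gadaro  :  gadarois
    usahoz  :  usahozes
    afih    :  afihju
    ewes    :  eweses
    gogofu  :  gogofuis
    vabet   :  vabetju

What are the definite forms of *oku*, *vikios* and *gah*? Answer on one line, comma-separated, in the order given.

Looking at the final sound of each stem: -es when the stem ends in a sibilant (*usahoz*, *ewes*); -ju when the stem ends in a non-sibilant consonant (*afih*, *vabet*); -is when the stem ends in a vowel (*gadaro*, *gogofu*).
*oku* — final sound /u/ (a vowel) → -is → *okuis*.
*vikios*: final sound = /s/, a sibilant → -es → *vikioses*.
The final sound of *gah* is /h/, which is a non-sibilant consonant, so the suffix is -ju, giving *gahju*.

okuis, vikioses, gahju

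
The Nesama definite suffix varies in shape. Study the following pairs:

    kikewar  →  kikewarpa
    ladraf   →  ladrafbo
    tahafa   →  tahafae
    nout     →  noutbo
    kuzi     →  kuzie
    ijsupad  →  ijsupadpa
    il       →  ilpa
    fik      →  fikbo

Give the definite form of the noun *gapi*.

gapie

The pattern is voicing of the final sound: -bo when the stem ends in a voiceless consonant (*ladraf*, *nout*, *fik*); -pa when the stem ends in a voiced consonant (*kikewar*, *ijsupad*, *il*); -e when the stem ends in a vowel (*tahafa*, *kuzi*).
The final sound of *gapi* is /i/, which is a vowel, so the suffix is -e, giving *gapie*.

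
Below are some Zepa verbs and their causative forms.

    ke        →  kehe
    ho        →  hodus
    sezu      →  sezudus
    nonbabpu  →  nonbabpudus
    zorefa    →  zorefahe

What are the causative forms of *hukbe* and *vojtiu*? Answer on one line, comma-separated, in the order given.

hukbehe, vojtiudus

The alternation tracks the last vowel of the stem — -dus when the last vowel of the stem is a rounded vowel (*ho*, *sezu*, *nonbabpu*); -he when the last vowel of the stem is an unrounded vowel (*ke*, *zorefa*).
Since the last vowel of *hukbe* is /e/ (an unrounded vowel), it takes -he, giving *hukbehe*.
*vojtiu* — last vowel /u/ (a rounded vowel) → -dus → *vojtiudus*.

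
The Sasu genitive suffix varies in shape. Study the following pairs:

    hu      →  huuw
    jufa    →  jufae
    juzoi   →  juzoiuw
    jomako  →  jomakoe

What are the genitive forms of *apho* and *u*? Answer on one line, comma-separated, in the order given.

aphoe, uuw

The suffix is conditioned by the last vowel: -uw when the last vowel of the stem is a high vowel (*hu*, *juzoi*); -e when the last vowel of the stem is a non-high vowel (*jufa*, *jomako*).
The last vowel of *apho* is /o/, which is a non-high vowel, so the suffix is -e, giving *aphoe*.
The last vowel of *u* is /u/, which is a high vowel, so the suffix is -uw, giving *uuw*.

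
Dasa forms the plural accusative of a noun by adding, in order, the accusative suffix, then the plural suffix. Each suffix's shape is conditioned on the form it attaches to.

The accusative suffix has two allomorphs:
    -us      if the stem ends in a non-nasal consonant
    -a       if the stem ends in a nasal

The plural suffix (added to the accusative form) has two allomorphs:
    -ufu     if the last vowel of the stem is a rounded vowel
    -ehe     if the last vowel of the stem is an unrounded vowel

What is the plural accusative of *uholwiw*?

uholwiwusufu

*uholwiw* — final consonant /w/ (non-nasal) → -us → *uholwiwus*.
The last vowel of the accusative form *uholwiwus* is /u/, which is a rounded vowel, so the plural suffix is -ufu, giving *uholwiwusufu*.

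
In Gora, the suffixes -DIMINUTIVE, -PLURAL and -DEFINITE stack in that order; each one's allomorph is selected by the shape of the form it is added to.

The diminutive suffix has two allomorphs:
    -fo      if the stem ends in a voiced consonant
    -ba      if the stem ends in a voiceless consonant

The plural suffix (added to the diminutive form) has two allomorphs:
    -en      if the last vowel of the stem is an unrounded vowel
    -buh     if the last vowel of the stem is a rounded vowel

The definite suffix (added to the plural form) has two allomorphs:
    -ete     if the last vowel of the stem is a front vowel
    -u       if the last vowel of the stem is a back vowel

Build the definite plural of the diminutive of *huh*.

huhbaenete

*huh*: final consonant = /h/, voiceless → -ba → *huhba*.
The diminutive form *huhba*: last vowel = /a/, an unrounded vowel → -en → *huhbaen*.
The plural form *huhbaen* — last vowel /e/ (a front vowel) → -ete → *huhbaenete*.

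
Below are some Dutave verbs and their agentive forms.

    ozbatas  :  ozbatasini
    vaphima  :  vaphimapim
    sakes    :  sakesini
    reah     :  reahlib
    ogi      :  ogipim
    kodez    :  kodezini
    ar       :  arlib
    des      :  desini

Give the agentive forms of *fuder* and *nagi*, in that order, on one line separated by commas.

fuderlib, nagipim

Looking at the final sound of each stem: -ini when the stem ends in a sibilant (*ozbatas*, *sakes*, *kodez*, *des*); -lib when the stem ends in a non-sibilant consonant (*reah*, *ar*); -pim when the stem ends in a vowel (*vaphima*, *ogi*).
*fuder*: final sound = /r/, a non-sibilant consonant → -lib → *fuderlib*.
Since the final sound of *nagi* is /i/ (a vowel), it takes -pim, giving *nagipim*.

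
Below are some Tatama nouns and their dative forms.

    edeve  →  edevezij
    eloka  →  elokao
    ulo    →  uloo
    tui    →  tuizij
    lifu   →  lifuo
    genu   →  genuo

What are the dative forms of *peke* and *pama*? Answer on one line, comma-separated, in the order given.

The suffix is conditioned by the last vowel: -zij when the last vowel of the stem is a front vowel (*edeve*, *tui*); -o when the last vowel of the stem is a back vowel (*eloka*, *ulo*, *lifu*, *genu*).
Since the last vowel of *peke* is /e/ (a front vowel), it takes -zij, giving *pekezij*.
*pama*: last vowel = /a/, a back vowel → -o → *pamao*.

pekezij, pamao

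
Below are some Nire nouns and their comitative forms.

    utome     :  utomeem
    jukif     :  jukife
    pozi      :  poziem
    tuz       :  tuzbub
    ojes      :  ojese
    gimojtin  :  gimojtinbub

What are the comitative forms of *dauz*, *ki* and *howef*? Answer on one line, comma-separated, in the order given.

dauzbub, kiem, howefe

The pattern is voicing of the final sound: -e when the stem ends in a voiceless consonant (*jukif*, *ojes*); -bub when the stem ends in a voiced consonant (*tuz*, *gimojtin*); -em when the stem ends in a vowel (*utome*, *pozi*).
Since the final sound of *dauz* is /z/ (a voiced consonant), it takes -bub, giving *dauzbub*.
The final sound of *ki* is /i/, which is a vowel, so the suffix is -em, giving *kiem*.
Since the final sound of *howef* is /f/ (a voiceless consonant), it takes -e, giving *howefe*.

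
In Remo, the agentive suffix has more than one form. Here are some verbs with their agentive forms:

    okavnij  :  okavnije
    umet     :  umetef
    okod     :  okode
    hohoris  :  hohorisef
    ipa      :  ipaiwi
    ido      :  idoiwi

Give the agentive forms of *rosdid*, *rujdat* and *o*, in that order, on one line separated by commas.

rosdide, rujdatef, oiwi

Looking at the final sound of each stem: -ef when the stem ends in a voiceless consonant (*umet*, *hohoris*); -e when the stem ends in a voiced consonant (*okavnij*, *okod*); -iwi when the stem ends in a vowel (*ipa*, *ido*).
*rosdid* — final sound /d/ (a voiced consonant) → -e → *rosdide*.
The final sound of *rujdat* is /t/, which is a voiceless consonant, so the suffix is -ef, giving *rujdatef*.
*o* — final sound /o/ (a vowel) → -iwi → *oiwi*.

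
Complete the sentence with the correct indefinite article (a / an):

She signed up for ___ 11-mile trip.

The indefinite article is chosen by the initial *sound* of the following word, not its spelling.
The number *11* is spoken "eleven", beginning with /ɪˈlɛvən/ — a vowel sound.
So the article is *an*: She signed up for an 11-mile trip.

an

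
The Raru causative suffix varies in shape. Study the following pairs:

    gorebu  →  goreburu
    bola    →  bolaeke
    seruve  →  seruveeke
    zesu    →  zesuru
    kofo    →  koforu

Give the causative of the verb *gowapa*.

gowapaeke

The pattern is rounding harmony: -ru when the last vowel of the stem is a rounded vowel (*gorebu*, *zesu*, *kofo*); -eke when the last vowel of the stem is an unrounded vowel (*bola*, *seruve*).
*gowapa*: last vowel = /a/, an unrounded vowel → -eke → *gowapaeke*.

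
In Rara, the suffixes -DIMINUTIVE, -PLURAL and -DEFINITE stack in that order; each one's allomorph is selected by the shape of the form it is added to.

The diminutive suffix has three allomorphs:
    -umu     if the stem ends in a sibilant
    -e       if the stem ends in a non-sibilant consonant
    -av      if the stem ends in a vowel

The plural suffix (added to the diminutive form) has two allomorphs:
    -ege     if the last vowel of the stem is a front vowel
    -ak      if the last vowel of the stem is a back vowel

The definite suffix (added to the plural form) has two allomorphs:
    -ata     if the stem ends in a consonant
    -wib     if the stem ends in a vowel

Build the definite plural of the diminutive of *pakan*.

pakaneegewib

*pakan* — final sound /n/ (a non-sibilant consonant) → -e → *pakane*.
The diminutive form *pakane* — last vowel /e/ (a front vowel) → -ege → *pakaneege*.
The plural form *pakaneege* — final sound /e/ (a vowel) → -wib → *pakaneegewib*.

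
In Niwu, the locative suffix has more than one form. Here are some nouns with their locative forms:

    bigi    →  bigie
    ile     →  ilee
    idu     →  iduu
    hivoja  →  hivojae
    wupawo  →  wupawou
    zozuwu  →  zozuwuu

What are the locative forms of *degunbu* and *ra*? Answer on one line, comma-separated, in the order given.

The alternation tracks the last vowel of the stem — -u when the last vowel of the stem is a rounded vowel (*idu*, *wupawo*, *zozuwu*); -e when the last vowel of the stem is an unrounded vowel (*bigi*, *ile*, *hivoja*).
*degunbu* — last vowel /u/ (a rounded vowel) → -u → *degunbuu*.
*ra*: last vowel = /a/, an unrounded vowel → -e → *rae*.

degunbuu, rae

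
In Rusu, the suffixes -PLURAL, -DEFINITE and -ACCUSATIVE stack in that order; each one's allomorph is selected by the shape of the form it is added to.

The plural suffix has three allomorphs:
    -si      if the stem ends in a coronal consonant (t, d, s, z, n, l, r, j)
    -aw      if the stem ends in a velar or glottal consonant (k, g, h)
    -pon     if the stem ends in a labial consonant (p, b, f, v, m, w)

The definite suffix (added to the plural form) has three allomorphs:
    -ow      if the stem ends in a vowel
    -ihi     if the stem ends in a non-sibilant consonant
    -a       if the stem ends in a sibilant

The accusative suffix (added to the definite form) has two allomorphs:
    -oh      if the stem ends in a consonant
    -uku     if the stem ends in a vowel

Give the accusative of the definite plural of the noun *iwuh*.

*iwuh* — final consonant /h/ (velar/glottal) → -aw → *iwuhaw*.
The plural form *iwuhaw* — final sound /w/ (a non-sibilant consonant) → -ihi → *iwuhawihi*.
Since the final sound of the definite form *iwuhawihi* is /i/ (a vowel), it takes -uku, giving *iwuhawihiuku*.

iwuhawihiuku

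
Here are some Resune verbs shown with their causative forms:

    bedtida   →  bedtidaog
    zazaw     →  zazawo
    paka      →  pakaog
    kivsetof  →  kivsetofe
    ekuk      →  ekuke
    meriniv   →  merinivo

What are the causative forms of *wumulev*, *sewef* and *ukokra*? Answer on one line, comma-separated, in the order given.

wumulevo, sewefe, ukokraog

The pattern is voicing of the final sound: -e when the stem ends in a voiceless consonant (*kivsetof*, *ekuk*); -o when the stem ends in a voiced consonant (*zazaw*, *meriniv*); -og when the stem ends in a vowel (*bedtida*, *paka*).
*wumulev* — final sound /v/ (a voiced consonant) → -o → *wumulevo*.
*sewef*: final sound = /f/, a voiceless consonant → -e → *sewefe*.
The final sound of *ukokra* is /a/, which is a vowel, so the suffix is -og, giving *ukokraog*.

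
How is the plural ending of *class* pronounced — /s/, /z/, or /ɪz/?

/ɪz/

The stem *class* ends in a sibilant (/s, z, ʃ, ʒ, tʃ, dʒ/).
The plural suffix surfaces as /ɪz/ after sibilants, /s/ after other voiceless consonants, and /z/ after other voiced sounds.
So the plural -s on *class* is pronounced /ɪz/.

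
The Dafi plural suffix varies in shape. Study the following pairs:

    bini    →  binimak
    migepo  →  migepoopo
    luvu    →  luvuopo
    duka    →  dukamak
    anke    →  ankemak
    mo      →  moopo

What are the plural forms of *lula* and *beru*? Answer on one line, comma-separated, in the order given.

The suffix is conditioned by the last vowel: -opo when the last vowel of the stem is a rounded vowel (*migepo*, *luvu*, *mo*); -mak when the last vowel of the stem is an unrounded vowel (*bini*, *duka*, *anke*).
The last vowel of *lula* is /a/, which is an unrounded vowel, so the suffix is -mak, giving *lulamak*.
The last vowel of *beru* is /u/, which is a rounded vowel, so the suffix is -opo, giving *beruopo*.

lulamak, beruopo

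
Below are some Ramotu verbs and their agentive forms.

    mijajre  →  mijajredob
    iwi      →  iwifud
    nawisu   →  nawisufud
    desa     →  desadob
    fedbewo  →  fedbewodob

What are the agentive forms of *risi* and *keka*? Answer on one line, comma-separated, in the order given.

The suffix is conditioned by the last vowel: -fud when the last vowel of the stem is a high vowel (*iwi*, *nawisu*); -dob when the last vowel of the stem is a non-high vowel (*mijajre*, *desa*, *fedbewo*).
Since the last vowel of *risi* is /i/ (a high vowel), it takes -fud, giving *risifud*.
*keka*: last vowel = /a/, a non-high vowel → -dob → *kekadob*.

risifud, kekadob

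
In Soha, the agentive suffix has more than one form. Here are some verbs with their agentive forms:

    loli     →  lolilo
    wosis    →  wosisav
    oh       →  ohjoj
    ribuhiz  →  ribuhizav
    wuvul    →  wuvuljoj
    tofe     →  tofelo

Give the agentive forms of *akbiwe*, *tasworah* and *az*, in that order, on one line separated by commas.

The alternation tracks the final sound of the stem — -av when the stem ends in a sibilant (*wosis*, *ribuhiz*); -joj when the stem ends in a non-sibilant consonant (*oh*, *wuvul*); -lo when the stem ends in a vowel (*loli*, *tofe*).
The final sound of *akbiwe* is /e/, which is a vowel, so the suffix is -lo, giving *akbiwelo*.
*tasworah*: final sound = /h/, a non-sibilant consonant → -joj → *tasworahjoj*.
Since the final sound of *az* is /z/ (a sibilant), it takes -av, giving *azav*.

akbiwelo, tasworahjoj, azav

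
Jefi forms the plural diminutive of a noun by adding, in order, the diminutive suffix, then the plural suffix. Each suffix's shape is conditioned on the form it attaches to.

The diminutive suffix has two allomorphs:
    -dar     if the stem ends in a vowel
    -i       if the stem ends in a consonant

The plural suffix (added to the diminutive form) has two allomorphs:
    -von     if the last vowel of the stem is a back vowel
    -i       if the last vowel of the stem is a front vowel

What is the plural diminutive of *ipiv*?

ipivii

*ipiv*: final sound = /v/, a consonant → -i → *ipivi*.
The diminutive form *ipivi*: last vowel = /i/, a front vowel → -i → *ipivii*.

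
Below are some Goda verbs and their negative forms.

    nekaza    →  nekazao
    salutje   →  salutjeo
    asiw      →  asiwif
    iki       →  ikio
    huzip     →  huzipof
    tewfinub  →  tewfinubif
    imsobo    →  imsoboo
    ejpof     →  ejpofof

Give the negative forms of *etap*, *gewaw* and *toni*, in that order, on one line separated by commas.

The alternation tracks the final sound of the stem — -of when the stem ends in a voiceless consonant (*huzip*, *ejpof*); -if when the stem ends in a voiced consonant (*asiw*, *tewfinub*); -o when the stem ends in a vowel (*nekaza*, *salutje*, *iki*, *imsobo*).
*etap*: final sound = /p/, a voiceless consonant → -of → *etapof*.
The final sound of *gewaw* is /w/, which is a voiced consonant, so the suffix is -if, giving *gewawif*.
The final sound of *toni* is /i/, which is a vowel, so the suffix is -o, giving *tonio*.

etapof, gewawif, tonio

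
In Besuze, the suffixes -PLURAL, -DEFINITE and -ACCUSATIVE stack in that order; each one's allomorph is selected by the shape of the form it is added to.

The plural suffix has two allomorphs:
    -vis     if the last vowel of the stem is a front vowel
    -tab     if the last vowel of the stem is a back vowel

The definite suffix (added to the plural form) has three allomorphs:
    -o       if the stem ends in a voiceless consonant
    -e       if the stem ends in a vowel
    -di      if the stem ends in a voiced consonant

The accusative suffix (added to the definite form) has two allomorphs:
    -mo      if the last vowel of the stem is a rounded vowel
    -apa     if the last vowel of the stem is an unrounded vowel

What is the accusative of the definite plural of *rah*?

rahtabdiapa

Since the last vowel of *rah* is /a/ (a back vowel), it takes -tab, giving *rahtab*.
The plural form *rahtab* — final sound /b/ (a voiced consonant) → -di → *rahtabdi*.
The definite form *rahtabdi* — last vowel /i/ (an unrounded vowel) → -apa → *rahtabdiapa*.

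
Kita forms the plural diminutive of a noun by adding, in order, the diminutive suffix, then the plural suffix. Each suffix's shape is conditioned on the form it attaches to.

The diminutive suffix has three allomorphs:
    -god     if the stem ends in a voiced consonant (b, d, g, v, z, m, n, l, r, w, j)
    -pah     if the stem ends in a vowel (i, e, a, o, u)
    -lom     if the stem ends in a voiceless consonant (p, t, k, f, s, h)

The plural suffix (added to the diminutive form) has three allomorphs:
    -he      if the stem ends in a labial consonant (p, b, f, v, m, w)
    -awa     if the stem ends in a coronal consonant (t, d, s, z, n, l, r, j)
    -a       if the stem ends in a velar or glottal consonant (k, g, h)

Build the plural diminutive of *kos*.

koslomhe

Since the final sound of *kos* is /s/ (a voiceless consonant), it takes -lom, giving *koslom*.
The final consonant of the diminutive form *koslom* is /m/, which is labial, so the plural suffix is -he, giving *koslomhe*.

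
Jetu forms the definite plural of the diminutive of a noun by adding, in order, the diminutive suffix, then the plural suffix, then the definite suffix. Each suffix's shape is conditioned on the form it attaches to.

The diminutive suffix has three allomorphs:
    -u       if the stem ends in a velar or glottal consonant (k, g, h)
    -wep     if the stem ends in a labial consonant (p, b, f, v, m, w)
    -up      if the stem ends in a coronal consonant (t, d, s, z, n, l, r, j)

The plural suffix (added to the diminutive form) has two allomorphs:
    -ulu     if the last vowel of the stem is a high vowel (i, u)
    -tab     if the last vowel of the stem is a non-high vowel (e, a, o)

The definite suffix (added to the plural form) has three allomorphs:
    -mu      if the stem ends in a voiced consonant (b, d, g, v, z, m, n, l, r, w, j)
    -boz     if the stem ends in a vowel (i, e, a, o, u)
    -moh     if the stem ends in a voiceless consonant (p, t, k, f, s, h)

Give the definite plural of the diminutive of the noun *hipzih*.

*hipzih* — final consonant /h/ (velar/glottal) → -u → *hipzihu*.
The last vowel of the diminutive form *hipzihu* is /u/, which is a high vowel, so the plural suffix is -ulu, giving *hipzihuulu*.
Since the final sound of the plural form *hipzihuulu* is /u/ (a vowel), it takes -boz, giving *hipzihuuluboz*.

hipzihuuluboz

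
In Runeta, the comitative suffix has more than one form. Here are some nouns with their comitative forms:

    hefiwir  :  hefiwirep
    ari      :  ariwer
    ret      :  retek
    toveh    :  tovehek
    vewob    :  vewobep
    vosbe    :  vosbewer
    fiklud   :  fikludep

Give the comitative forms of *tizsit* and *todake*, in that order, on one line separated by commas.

tizsitek, todakewer

The suffix is conditioned by the final sound: -ek when the stem ends in a voiceless consonant (*ret*, *toveh*); -ep when the stem ends in a voiced consonant (*hefiwir*, *vewob*, *fiklud*); -wer when the stem ends in a vowel (*ari*, *vosbe*).
The final sound of *tizsit* is /t/, which is a voiceless consonant, so the suffix is -ek, giving *tizsitek*.
The final sound of *todake* is /e/, which is a vowel, so the suffix is -wer, giving *todakewer*.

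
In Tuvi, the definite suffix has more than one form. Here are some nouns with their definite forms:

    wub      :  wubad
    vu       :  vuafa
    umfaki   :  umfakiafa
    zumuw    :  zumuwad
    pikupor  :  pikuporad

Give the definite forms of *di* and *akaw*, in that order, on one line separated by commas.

diafa, akawad

Looking at the final sound of each stem: -ad when the stem ends in a consonant (*wub*, *zumuw*, *pikupor*); -afa when the stem ends in a vowel (*vu*, *umfaki*).
*di* — final sound /i/ (a vowel) → -afa → *diafa*.
The final sound of *akaw* is /w/, which is a consonant, so the suffix is -ad, giving *akawad*.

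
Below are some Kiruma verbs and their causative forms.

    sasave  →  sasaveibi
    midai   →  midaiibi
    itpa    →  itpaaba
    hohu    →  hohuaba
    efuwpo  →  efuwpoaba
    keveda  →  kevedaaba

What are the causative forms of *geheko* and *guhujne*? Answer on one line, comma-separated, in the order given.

gehekoaba, guhujneibi

Looking at the last vowel of each stem: -ibi when the last vowel of the stem is a front vowel (*sasave*, *midai*); -aba when the last vowel of the stem is a back vowel (*itpa*, *hohu*, *efuwpo*, *keveda*).
*geheko* — last vowel /o/ (a back vowel) → -aba → *gehekoaba*.
Since the last vowel of *guhujne* is /e/ (a front vowel), it takes -ibi, giving *guhujneibi*.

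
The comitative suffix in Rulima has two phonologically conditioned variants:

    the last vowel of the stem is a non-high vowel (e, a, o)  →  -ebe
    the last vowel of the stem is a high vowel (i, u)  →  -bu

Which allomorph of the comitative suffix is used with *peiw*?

-bu

*peiw*: last vowel = /i/, a high vowel → -bu.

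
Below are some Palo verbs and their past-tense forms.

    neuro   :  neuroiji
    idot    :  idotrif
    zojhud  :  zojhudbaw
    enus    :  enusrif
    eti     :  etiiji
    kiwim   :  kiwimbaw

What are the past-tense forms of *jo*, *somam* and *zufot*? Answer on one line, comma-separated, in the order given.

The pattern is voicing of the final sound: -rif when the stem ends in a voiceless consonant (*idot*, *enus*); -baw when the stem ends in a voiced consonant (*zojhud*, *kiwim*); -iji when the stem ends in a vowel (*neuro*, *eti*).
Since the final sound of *jo* is /o/ (a vowel), it takes -iji, giving *joiji*.
*somam*: final sound = /m/, a voiced consonant → -baw → *somambaw*.
*zufot*: final sound = /t/, a voiceless consonant → -rif → *zufotrif*.

joiji, somambaw, zufotrif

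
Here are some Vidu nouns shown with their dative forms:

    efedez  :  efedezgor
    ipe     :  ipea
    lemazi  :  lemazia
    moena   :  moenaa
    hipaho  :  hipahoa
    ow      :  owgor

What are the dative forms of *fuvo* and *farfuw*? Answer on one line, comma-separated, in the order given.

The pattern is consonant vs. vowel: -gor when the stem ends in a consonant (*efedez*, *ow*); -a when the stem ends in a vowel (*ipe*, *lemazi*, *moena*, *hipaho*).
*fuvo* — final sound /o/ (a vowel) → -a → *fuvoa*.
Since the final sound of *farfuw* is /w/ (a consonant), it takes -gor, giving *farfuwgor*.

fuvoa, farfuwgor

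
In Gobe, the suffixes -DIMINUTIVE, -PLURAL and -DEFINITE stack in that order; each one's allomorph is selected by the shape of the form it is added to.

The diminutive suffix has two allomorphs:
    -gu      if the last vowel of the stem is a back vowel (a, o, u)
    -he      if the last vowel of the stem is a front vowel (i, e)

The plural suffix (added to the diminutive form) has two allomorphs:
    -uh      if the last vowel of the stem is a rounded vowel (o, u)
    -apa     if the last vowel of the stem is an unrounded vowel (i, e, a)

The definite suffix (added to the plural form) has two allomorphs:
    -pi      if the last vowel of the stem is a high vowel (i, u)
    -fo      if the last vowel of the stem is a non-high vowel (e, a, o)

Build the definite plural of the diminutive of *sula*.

Since the last vowel of *sula* is /a/ (a back vowel), it takes -gu, giving *sulagu*.
The diminutive form *sulagu* — last vowel /u/ (a rounded vowel) → -uh → *sulaguuh*.
The last vowel of the plural form *sulaguuh* is /u/, which is a high vowel, so the definite suffix is -pi, giving *sulaguuhpi*.

sulaguuhpi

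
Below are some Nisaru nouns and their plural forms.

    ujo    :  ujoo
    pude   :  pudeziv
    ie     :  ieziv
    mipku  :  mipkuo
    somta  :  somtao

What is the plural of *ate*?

ateziv

The alternation tracks the last vowel of the stem — -ziv when the last vowel of the stem is a front vowel (*pude*, *ie*); -o when the last vowel of the stem is a back vowel (*ujo*, *mipku*, *somta*).
*ate*: last vowel = /e/, a front vowel → -ziv → *ateziv*.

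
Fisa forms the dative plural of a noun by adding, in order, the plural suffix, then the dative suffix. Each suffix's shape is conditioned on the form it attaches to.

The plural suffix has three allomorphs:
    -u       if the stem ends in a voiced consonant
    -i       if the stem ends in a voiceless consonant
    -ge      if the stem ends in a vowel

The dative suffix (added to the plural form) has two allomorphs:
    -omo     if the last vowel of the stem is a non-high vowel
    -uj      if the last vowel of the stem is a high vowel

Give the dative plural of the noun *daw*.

dawuuj

*daw*: final sound = /w/, a voiced consonant → -u → *dawu*.
The plural form *dawu*: last vowel = /u/, a high vowel → -uj → *dawuuj*.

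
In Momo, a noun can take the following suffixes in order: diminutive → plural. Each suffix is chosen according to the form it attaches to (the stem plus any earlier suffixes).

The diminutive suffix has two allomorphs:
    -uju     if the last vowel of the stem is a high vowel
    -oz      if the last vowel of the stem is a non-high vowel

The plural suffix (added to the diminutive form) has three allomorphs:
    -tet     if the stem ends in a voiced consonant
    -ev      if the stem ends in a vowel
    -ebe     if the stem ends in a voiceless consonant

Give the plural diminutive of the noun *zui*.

zuiujuev

*zui*: last vowel = /i/, a high vowel → -uju → *zuiuju*.
The diminutive form *zuiuju*: final sound = /u/, a vowel → -ev → *zuiujuev*.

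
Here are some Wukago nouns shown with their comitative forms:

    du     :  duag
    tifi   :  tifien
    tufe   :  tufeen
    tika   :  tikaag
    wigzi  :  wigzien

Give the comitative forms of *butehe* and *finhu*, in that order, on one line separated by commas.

buteheen, finhuag

Looking at the last vowel of each stem: -en when the last vowel of the stem is a front vowel (*tifi*, *tufe*, *wigzi*); -ag when the last vowel of the stem is a back vowel (*du*, *tika*).
*butehe*: last vowel = /e/, a front vowel → -en → *buteheen*.
*finhu*: last vowel = /u/, a back vowel → -ag → *finhuag*.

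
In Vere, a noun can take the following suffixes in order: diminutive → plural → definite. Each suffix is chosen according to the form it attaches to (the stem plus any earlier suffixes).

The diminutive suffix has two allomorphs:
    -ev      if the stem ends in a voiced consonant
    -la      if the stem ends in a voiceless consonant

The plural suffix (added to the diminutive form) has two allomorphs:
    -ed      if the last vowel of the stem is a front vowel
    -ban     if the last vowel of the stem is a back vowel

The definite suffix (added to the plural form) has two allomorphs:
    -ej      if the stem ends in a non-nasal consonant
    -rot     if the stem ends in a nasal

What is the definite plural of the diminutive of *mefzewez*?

*mefzewez* — final consonant /z/ (voiced) → -ev → *mefzewezev*.
The last vowel of the diminutive form *mefzewezev* is /e/, which is a front vowel, so the plural suffix is -ed, giving *mefzewezeved*.
Since the final consonant of the plural form *mefzewezeved* is /d/ (non-nasal), it takes -ej, giving *mefzewezevedej*.

mefzewezevedej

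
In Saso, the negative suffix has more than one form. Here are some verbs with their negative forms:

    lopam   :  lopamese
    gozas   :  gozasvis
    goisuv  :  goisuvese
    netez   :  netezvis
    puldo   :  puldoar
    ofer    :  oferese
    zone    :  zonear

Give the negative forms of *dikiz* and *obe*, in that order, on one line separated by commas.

dikizvis, obear

The alternation tracks the final sound of the stem — -vis when the stem ends in a sibilant (*gozas*, *netez*); -ese when the stem ends in a non-sibilant consonant (*lopam*, *goisuv*, *ofer*); -ar when the stem ends in a vowel (*puldo*, *zone*).
Since the final sound of *dikiz* is /z/ (a sibilant), it takes -vis, giving *dikizvis*.
The final sound of *obe* is /e/, which is a vowel, so the suffix is -ar, giving *obear*.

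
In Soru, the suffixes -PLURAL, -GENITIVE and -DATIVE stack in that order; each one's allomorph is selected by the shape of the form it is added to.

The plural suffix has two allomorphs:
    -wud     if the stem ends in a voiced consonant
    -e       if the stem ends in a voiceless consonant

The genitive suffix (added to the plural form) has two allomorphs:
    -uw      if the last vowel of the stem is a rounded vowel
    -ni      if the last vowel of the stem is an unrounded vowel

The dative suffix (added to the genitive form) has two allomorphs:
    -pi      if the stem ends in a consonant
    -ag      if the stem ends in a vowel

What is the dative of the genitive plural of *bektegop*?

bektegopeniag

The final consonant of *bektegop* is /p/, which is voiceless, so the plural suffix is -e, giving *bektegope*.
The plural form *bektegope*: last vowel = /e/, an unrounded vowel → -ni → *bektegopeni*.
The genitive form *bektegopeni* — final sound /i/ (a vowel) → -ag → *bektegopeniag*.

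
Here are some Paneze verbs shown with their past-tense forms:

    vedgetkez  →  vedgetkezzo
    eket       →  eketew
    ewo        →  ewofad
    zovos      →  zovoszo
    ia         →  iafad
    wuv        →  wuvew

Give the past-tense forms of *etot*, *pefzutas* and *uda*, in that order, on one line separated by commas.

The alternation tracks the final sound of the stem — -zo when the stem ends in a sibilant (*vedgetkez*, *zovos*); -ew when the stem ends in a non-sibilant consonant (*eket*, *wuv*); -fad when the stem ends in a vowel (*ewo*, *ia*).
*etot*: final sound = /t/, a non-sibilant consonant → -ew → *etotew*.
Since the final sound of *pefzutas* is /s/ (a sibilant), it takes -zo, giving *pefzutaszo*.
Since the final sound of *uda* is /a/ (a vowel), it takes -fad, giving *udafad*.

etotew, pefzutaszo, udafad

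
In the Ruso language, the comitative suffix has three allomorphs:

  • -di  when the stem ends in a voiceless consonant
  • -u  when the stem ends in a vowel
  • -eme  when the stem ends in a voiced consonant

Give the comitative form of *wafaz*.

The final sound of *wafaz* is /z/, which is a voiced consonant, so the suffix is -eme, giving *wafazeme*.

wafazeme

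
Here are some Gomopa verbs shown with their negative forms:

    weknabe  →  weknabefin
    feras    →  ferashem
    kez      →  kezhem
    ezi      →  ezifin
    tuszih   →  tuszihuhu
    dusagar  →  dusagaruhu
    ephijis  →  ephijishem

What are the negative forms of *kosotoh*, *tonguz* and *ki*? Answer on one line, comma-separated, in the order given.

kosotohuhu, tonguzhem, kifin

The alternation tracks the final sound of the stem — -hem when the stem ends in a sibilant (*feras*, *kez*, *ephijis*); -uhu when the stem ends in a non-sibilant consonant (*tuszih*, *dusagar*); -fin when the stem ends in a vowel (*weknabe*, *ezi*).
*kosotoh* — final sound /h/ (a non-sibilant consonant) → -uhu → *kosotohuhu*.
*tonguz* — final sound /z/ (a sibilant) → -hem → *tonguzhem*.
Since the final sound of *ki* is /i/ (a vowel), it takes -fin, giving *kifin*.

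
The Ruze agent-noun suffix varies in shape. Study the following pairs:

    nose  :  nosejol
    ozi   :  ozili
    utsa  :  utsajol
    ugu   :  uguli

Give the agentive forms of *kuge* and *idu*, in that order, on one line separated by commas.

kugejol, iduli

Looking at the last vowel of each stem: -li when the last vowel of the stem is a high vowel (*ozi*, *ugu*); -jol when the last vowel of the stem is a non-high vowel (*nose*, *utsa*).
*kuge* — last vowel /e/ (a non-high vowel) → -jol → *kugejol*.
Since the last vowel of *idu* is /u/ (a high vowel), it takes -li, giving *iduli*.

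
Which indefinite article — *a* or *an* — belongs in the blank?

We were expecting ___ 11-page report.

The indefinite article is chosen by the initial *sound* of the following word, not its spelling.
The number *11* is spoken "eleven", beginning with /ɪˈlɛvən/ — a vowel sound.
So the article is *an*: We were expecting an 11-page report.

an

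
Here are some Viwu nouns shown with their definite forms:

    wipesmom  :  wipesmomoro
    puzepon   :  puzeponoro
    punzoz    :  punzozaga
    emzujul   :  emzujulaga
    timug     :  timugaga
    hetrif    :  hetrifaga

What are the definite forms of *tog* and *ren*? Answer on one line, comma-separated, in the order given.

The suffix is conditioned by the final consonant: -oro when the stem ends in a nasal (*wipesmom*, *puzepon*); -aga when the stem ends in a non-nasal consonant (*punzoz*, *emzujul*, *timug*, *hetrif*).
The final consonant of *tog* is /g/, which is non-nasal, so the suffix is -aga, giving *togaga*.
*ren*: final consonant = /n/, a nasal → -oro → *renoro*.

togaga, renoro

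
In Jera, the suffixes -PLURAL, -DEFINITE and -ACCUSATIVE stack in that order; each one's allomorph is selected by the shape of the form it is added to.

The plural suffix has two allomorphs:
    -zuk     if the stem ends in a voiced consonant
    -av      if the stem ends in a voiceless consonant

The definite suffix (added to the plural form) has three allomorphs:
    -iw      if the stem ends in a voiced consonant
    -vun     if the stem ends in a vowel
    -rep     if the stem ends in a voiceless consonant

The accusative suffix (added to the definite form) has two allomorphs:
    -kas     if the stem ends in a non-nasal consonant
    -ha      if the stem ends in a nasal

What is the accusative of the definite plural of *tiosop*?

tiosopaviwkas

*tiosop*: final consonant = /p/, voiceless → -av → *tiosopav*.
The plural form *tiosopav*: final sound = /v/, a voiced consonant → -iw → *tiosopaviw*.
The final consonant of the definite form *tiosopaviw* is /w/, which is non-nasal, so the accusative suffix is -kas, giving *tiosopaviwkas*.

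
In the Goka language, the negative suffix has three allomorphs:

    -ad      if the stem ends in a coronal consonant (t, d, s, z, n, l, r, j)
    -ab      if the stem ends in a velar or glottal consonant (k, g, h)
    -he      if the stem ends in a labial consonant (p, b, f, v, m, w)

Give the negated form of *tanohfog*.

*tanohfog*: final consonant = /g/, velar/glottal → -ab → *tanohfogab*.

tanohfogab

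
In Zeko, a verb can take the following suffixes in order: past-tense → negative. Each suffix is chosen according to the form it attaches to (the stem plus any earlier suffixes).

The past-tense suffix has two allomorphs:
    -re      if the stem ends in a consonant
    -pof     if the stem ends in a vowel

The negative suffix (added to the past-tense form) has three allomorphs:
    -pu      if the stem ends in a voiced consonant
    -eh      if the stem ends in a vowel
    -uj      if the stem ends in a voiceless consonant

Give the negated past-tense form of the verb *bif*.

bifreeh

Since the final sound of *bif* is /f/ (a consonant), it takes -re, giving *bifre*.
Since the final sound of the past-tense form *bifre* is /e/ (a vowel), it takes -eh, giving *bifreeh*.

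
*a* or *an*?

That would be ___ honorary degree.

an

The indefinite article is chosen by the initial *sound* of the following word, not its spelling.
*honorary* begins with the sound /ɒ/ (silent h) — a vowel sound.
So the article is *an*: That would be an honorary degree.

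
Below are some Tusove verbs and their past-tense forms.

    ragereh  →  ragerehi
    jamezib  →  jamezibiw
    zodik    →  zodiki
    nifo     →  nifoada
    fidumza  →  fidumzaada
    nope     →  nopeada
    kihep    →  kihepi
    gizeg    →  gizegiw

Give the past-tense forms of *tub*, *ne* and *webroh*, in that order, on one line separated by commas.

The pattern is voicing of the final sound: -i when the stem ends in a voiceless consonant (*ragereh*, *zodik*, *kihep*); -iw when the stem ends in a voiced consonant (*jamezib*, *gizeg*); -ada when the stem ends in a vowel (*nifo*, *fidumza*, *nope*).
*tub* — final sound /b/ (a voiced consonant) → -iw → *tubiw*.
*ne* — final sound /e/ (a vowel) → -ada → *neada*.
The final sound of *webroh* is /h/, which is a voiceless consonant, so the suffix is -i, giving *webrohi*.

tubiw, neada, webrohi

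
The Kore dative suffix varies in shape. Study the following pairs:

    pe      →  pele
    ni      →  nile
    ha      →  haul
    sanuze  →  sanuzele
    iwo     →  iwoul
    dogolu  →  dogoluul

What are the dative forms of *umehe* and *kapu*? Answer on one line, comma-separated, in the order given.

umehele, kapuul

Looking at the last vowel of each stem: -le when the last vowel of the stem is a front vowel (*pe*, *ni*, *sanuze*); -ul when the last vowel of the stem is a back vowel (*ha*, *iwo*, *dogolu*).
Since the last vowel of *umehe* is /e/ (a front vowel), it takes -le, giving *umehele*.
*kapu*: last vowel = /u/, a back vowel → -ul → *kapuul*.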